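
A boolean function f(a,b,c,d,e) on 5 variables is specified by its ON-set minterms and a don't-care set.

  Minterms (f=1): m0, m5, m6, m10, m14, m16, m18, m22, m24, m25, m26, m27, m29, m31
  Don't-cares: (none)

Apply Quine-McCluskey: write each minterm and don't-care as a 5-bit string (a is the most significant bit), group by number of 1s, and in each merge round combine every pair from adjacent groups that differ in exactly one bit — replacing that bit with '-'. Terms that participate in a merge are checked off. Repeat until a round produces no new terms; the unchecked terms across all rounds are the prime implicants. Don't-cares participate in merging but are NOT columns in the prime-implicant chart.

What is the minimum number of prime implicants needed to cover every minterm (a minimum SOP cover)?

Round 0: 00000✓ 00101 00110✓ 01010✓ 01110✓ 10000✓ 10010✓ 10110✓ 11000✓ 11001✓ 11010✓ 11011✓ 11101✓ 11111✓
Round 1: -0000 -0110 -1010 0-110 01-10 1-000✓ 1-010✓ 10-10 100-0✓ 11-01✓ 11-11✓ 110-0✓ 110-1✓ 1100-✓ 1101-✓ 111-1✓
Round 2: 1-0-0 11--1 110--
PIs = {-0000, -0110, -1010, 0-110, 00101, 01-10, 1-0-0, 10-10, 11--1, 110--}
Coverage chart:
  m0: -0000 ←essential
  m5: 00101 ←essential
  m6: -0110,0-110
  m10: -1010,01-10
  m14: 0-110,01-10
  m16: -0000,1-0-0
  m18: 1-0-0,10-10
  m22: -0110,10-10
  m24: 1-0-0,110--
  m25: 11--1,110--
  m26: -1010,1-0-0,110--
  m27: 11--1,110--
  m29: 11--1 ←essential
  m31: 11--1 ←essential
Essential: -0000, 00101, 11--1
Petrick residual → -0110, 01-10, 1-0-0
Min cover (6 terms): b'c'd'e' + b'cde' + a'b'cd'e + a'bde' + ac'e' + abe

6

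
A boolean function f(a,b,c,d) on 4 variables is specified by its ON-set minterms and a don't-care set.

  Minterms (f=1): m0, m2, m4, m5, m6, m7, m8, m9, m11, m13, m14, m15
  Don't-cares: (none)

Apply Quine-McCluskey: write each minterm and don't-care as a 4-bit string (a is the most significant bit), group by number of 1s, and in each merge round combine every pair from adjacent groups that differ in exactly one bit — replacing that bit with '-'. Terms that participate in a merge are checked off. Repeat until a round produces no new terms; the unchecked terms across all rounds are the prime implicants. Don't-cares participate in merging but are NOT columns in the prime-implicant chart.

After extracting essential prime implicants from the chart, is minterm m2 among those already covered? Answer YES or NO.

size-2^0 implicants → 0000(✓)  0010(✓)  0100(✓)  0101(✓)  0110(✓)  0111(✓)  1000(✓)  1001(✓)  1011(✓)  1101(✓)  1110(✓)  1111(✓)
size-2^1 implicants → -000  -101(✓)  -110(✓)  -111(✓)  0-00(✓)  0-10(✓)  00-0(✓)  01-0(✓)  01-1(✓)  010-(✓)  011-(✓)  1-01(✓)  1-11(✓)  10-1(✓)  100-  11-1(✓)  111-(✓)
size-2^2 implicants → -1-1  -11-  0--0  01--  1--1
Unchecked terms (primes): -000, -1-1, -11-, 0--0, 01--, 1--1, 100-
Minterm coverage:
  m0 ⊆ -000,0--0
  m2 ⊆ 0--0 [E]
  m4 ⊆ 0--0,01--
  m5 ⊆ -1-1,01--
  m6 ⊆ -11-,0--0,01--
  m7 ⊆ -1-1,-11-,01--
  m8 ⊆ -000,100-
  m9 ⊆ 1--1,100-
  m11 ⊆ 1--1 [E]
  m13 ⊆ -1-1,1--1
  m14 ⊆ -11- [E]
  m15 ⊆ -1-1,-11-,1--1
E = {-11-, 0--0, 1--1}

YES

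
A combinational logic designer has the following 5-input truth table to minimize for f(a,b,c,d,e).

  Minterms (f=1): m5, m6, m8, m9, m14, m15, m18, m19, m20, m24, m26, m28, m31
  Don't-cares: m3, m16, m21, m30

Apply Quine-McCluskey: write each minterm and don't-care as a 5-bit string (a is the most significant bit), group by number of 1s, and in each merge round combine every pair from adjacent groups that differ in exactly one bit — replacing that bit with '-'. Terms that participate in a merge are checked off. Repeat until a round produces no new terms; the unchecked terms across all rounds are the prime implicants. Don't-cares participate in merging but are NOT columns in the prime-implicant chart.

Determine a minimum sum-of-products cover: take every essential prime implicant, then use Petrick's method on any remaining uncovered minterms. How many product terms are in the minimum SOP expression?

7

[col 0] 00011*, 00101*, 00110*, 01000*, 01001*, 01110*, 01111*, 10000*, 10010*, 10011*, 10100*, 10101*, 11000*, 11010*, 11100*, 11110*, 11111*
[col 1] -0011, -0101, -1000, -1110*, -1111*, 0-110, 0100-, 0111-*, 1-000*, 1-010*, 1-100*, 10-00*, 100-0*, 1001-, 1010-, 11-00*, 11-10*, 110-0*, 111-0*, 1111-*
[col 2] -111-, 1--00, 1-0-0, 11--0
Prime implicants: -0011, -0101, -1000, -111-, 0-110, 0100-, 1--00, 1-0-0, 1001-, 1010-, 11--0
PI chart (minterm → PIs covering it):
  5 | -0101  (sole → essential)
  6 | 0-110  (sole → essential)
  8 | -1000,0100-
  9 | 0100-  (sole → essential)
  14 | -111-,0-110
  15 | -111-  (sole → essential)
  18 | 1-0-0,1001-
  19 | -0011,1001-
  20 | 1--00,1010-
  24 | -1000,1--00,1-0-0,11--0
  26 | 1-0-0,11--0
  28 | 1--00,11--0
  31 | -111-  (sole → essential)
Essential prime implicants: -0101, -111-, 0-110, 0100-
Petrick residual → -0011, 1--00, 1-0-0
Minimum SOP uses 7 PIs: b'c'de + b'cd'e + bcd + a'cde' + a'bc'd' + ad'e' + ac'e'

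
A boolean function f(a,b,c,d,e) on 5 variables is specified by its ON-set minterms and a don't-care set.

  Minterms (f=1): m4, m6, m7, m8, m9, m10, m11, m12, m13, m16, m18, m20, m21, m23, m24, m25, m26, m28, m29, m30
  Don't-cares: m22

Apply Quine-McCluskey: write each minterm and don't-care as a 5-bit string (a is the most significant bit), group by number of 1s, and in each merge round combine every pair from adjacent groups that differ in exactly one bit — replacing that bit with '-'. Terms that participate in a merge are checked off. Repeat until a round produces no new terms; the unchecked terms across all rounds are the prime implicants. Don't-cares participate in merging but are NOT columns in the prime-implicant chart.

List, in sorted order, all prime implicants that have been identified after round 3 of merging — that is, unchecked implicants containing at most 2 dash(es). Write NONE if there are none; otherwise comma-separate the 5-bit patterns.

--100, -01-0, -011-, -10-0, 010--, 1-10-, 101--

Round 0: 00100✓ 00110✓ 00111✓ 01000✓ 01001✓ 01010✓ 01011✓ 01100✓ 01101✓ 10000✓ 10010✓ 10100✓ 10101✓ 10110✓ 10111✓ 11000✓ 11001✓ 11010✓ 11100✓ 11101✓ 11110✓
Round 1: -0100✓ -0110✓ -0111✓ -1000✓ -1001✓ -1010✓ -1100✓ -1101✓ 0-100✓ 001-0✓ 0011-✓ 01-00✓ 01-01✓ 010-0✓ 010-1✓ 0100-✓ 0101-✓ 0110-✓ 1-000✓ 1-010✓ 1-100✓ 1-101✓ 1-110✓ 10-00✓ 10-10✓ 100-0✓ 101-0✓ 101-1✓ 1010-✓ 1011-✓ 11-00✓ 11-01✓ 11-10✓ 110-0✓ 1100-✓ 111-0✓ 1110-✓
Round 2: --100 -01-0 -011- -1-00✓ -1-01✓ -10-0 -100-✓ -110-✓ 01-0-✓ 010-- 1--00✓ 1--10✓ 1-0-0✓ 1-1-0✓ 1-10- 10--0✓ 101-- 11--0✓ 11-0-✓
Round 3: -1-0- 1---0
PIs = {--100, -01-0, -011-, -1-0-, -10-0, 010--, 1---0, 1-10-, 101--}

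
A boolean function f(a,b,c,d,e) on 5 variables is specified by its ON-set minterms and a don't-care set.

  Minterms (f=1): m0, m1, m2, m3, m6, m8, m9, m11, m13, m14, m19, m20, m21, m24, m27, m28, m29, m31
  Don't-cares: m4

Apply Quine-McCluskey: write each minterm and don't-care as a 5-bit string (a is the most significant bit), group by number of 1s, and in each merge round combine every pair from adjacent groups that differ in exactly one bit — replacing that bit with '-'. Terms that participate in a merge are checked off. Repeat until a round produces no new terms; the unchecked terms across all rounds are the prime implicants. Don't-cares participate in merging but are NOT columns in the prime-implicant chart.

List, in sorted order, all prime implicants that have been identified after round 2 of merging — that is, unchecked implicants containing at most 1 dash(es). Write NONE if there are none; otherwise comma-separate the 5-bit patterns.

-0100, -1000, -1101, 0-110, 01-01, 11-00, 11-11, 111-1

Round 0: 00000✓ 00001✓ 00010✓ 00011✓ 00100✓ 00110✓ 01000✓ 01001✓ 01011✓ 01101✓ 01110✓ 10011✓ 10100✓ 10101✓ 11000✓ 11011✓ 11100✓ 11101✓ 11111✓
Round 1: -0011✓ -0100 -1000 -1011✓ -1101 0-000✓ 0-001✓ 0-011✓ 0-110 00-00✓ 00-10✓ 000-0✓ 000-1✓ 0000-✓ 0001-✓ 001-0✓ 01-01 010-1✓ 0100-✓ 1-011✓ 1-100✓ 1-101✓ 1010-✓ 11-00 11-11 111-1 1110-✓
Round 2: --011 0-0-1 0-00- 00--0 000-- 1-10-
PIs = {--011, -0100, -1000, -1101, 0-0-1, 0-00-, 0-110, 00--0, 000--, 01-01, 1-10-, 11-00, 11-11, 111-1}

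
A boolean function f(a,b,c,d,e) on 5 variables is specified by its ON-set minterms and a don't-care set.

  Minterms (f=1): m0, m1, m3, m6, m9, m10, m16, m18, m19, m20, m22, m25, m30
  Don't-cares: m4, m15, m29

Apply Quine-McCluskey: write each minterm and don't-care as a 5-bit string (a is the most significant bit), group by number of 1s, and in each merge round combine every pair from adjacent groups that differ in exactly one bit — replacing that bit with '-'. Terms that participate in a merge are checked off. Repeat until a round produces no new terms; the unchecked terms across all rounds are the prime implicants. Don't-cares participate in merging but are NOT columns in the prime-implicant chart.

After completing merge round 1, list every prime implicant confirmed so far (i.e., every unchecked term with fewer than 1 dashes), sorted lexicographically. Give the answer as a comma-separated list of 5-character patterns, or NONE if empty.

size-2^0 implicants → 00000(✓)  00001(✓)  00011(✓)  00100(✓)  00110(✓)  01001(✓)  01010  01111  10000(✓)  10010(✓)  10011(✓)  10100(✓)  10110(✓)  11001(✓)  11101(✓)  11110(✓)
size-2^1 implicants → -0000(✓)  -0011  -0100(✓)  -0110(✓)  -1001  0-001  00-00(✓)  000-1  0000-  001-0(✓)  1-110  10-00(✓)  10-10(✓)  100-0(✓)  1001-  101-0(✓)  11-01
size-2^2 implicants → -0-00  -01-0  10--0
Unchecked terms (primes): -0-00, -0011, -01-0, -1001, 0-001, 000-1, 0000-, 01010, 01111, 1-110, 10--0, 1001-, 11-01

01010, 01111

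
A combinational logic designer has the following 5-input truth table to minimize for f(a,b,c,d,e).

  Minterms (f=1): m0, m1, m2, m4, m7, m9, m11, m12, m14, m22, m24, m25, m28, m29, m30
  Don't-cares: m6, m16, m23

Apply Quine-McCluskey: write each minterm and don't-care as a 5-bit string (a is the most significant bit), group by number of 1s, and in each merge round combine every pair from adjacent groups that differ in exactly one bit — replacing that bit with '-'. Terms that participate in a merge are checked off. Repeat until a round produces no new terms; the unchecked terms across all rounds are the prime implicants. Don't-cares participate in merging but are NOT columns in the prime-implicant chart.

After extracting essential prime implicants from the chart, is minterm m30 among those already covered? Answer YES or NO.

NO

size-2^0 implicants → 00000(✓)  00001(✓)  00010(✓)  00100(✓)  00110(✓)  00111(✓)  01001(✓)  01011(✓)  01100(✓)  01110(✓)  10000(✓)  10110(✓)  10111(✓)  11000(✓)  11001(✓)  11100(✓)  11101(✓)  11110(✓)
size-2^1 implicants → -0000  -0110(✓)  -0111(✓)  -1001  -1100(✓)  -1110(✓)  0-001  0-100(✓)  0-110(✓)  00-00(✓)  00-10(✓)  000-0(✓)  0000-  001-0(✓)  0011-(✓)  010-1  011-0(✓)  1-000  1-110(✓)  1011-(✓)  11-00(✓)  11-01(✓)  1100-(✓)  111-0(✓)  1110-(✓)
size-2^2 implicants → --110  -011-  -11-0  0-1-0  00--0  11-0-
Unchecked terms (primes): --110, -0000, -011-, -1001, -11-0, 0-001, 0-1-0, 00--0, 0000-, 010-1, 1-000, 11-0-
Minterm coverage:
  m0 ⊆ -0000,00--0,0000-
  m1 ⊆ 0-001,0000-
  m2 ⊆ 00--0 [E]
  m4 ⊆ 0-1-0,00--0
  m7 ⊆ -011- [E]
  m9 ⊆ -1001,0-001,010-1
  m11 ⊆ 010-1 [E]
  m12 ⊆ -11-0,0-1-0
  m14 ⊆ --110,-11-0,0-1-0
  m22 ⊆ --110,-011-
  m24 ⊆ 1-000,11-0-
  m25 ⊆ -1001,11-0-
  m28 ⊆ -11-0,11-0-
  m29 ⊆ 11-0- [E]
  m30 ⊆ --110,-11-0
E = {-011-, 00--0, 010-1, 11-0-}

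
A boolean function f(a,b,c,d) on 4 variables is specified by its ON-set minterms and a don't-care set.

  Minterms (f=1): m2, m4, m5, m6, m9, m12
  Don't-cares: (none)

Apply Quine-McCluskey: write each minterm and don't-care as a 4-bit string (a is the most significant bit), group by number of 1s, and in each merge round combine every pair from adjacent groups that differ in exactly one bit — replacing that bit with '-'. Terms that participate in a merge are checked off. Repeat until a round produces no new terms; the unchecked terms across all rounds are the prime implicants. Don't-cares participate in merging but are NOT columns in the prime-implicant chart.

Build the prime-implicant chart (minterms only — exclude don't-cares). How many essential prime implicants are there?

4

[col 0] 0010*, 0100*, 0101*, 0110*, 1001, 1100*
[col 1] -100, 0-10, 01-0, 010-
Prime implicants: -100, 0-10, 01-0, 010-, 1001
PI chart (minterm → PIs covering it):
  2 | 0-10  (sole → essential)
  4 | -100,01-0,010-
  5 | 010-  (sole → essential)
  6 | 0-10,01-0
  9 | 1001  (sole → essential)
  12 | -100  (sole → essential)
Essential prime implicants: -100, 0-10, 010-, 1001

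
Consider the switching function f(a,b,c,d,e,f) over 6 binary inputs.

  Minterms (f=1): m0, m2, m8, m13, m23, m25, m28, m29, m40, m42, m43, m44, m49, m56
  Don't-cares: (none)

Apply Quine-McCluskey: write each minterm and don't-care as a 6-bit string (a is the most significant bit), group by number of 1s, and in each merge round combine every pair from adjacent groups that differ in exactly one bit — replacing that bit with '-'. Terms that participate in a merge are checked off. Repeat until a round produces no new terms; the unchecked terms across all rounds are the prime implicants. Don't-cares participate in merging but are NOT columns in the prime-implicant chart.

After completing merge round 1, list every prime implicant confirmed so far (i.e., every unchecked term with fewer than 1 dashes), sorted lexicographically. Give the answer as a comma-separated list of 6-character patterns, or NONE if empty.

010111, 110001

[col 0] 000000*, 000010*, 001000*, 001101*, 010111, 011001*, 011100*, 011101*, 101000*, 101010*, 101011*, 101100*, 110001, 111000*
[col 1] -01000, 0-1101, 00-000, 0000-0, 011-01, 01110-, 1-1000, 101-00, 1010-0, 10101-
Prime implicants: -01000, 0-1101, 00-000, 0000-0, 010111, 011-01, 01110-, 1-1000, 101-00, 1010-0, 10101-, 110001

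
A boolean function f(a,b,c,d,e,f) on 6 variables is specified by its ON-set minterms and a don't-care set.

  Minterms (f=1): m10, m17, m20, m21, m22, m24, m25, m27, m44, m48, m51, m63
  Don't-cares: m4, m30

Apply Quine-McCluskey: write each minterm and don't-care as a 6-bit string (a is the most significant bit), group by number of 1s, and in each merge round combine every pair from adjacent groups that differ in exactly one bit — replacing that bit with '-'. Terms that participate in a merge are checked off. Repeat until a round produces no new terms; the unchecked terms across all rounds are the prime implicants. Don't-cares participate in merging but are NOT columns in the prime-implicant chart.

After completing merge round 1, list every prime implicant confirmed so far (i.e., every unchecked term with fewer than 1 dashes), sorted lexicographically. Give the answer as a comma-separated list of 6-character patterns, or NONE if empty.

001010, 101100, 110000, 110011, 111111

Round 0: 000100✓ 001010 010001✓ 010100✓ 010101✓ 010110✓ 011000✓ 011001✓ 011011✓ 011110✓ 101100 110000 110011 111111
Round 1: 0-0100 01-001 01-110 010-01 0101-0 01010- 0110-1 01100-
PIs = {0-0100, 001010, 01-001, 01-110, 010-01, 0101-0, 01010-, 0110-1, 01100-, 101100, 110000, 110011, 111111}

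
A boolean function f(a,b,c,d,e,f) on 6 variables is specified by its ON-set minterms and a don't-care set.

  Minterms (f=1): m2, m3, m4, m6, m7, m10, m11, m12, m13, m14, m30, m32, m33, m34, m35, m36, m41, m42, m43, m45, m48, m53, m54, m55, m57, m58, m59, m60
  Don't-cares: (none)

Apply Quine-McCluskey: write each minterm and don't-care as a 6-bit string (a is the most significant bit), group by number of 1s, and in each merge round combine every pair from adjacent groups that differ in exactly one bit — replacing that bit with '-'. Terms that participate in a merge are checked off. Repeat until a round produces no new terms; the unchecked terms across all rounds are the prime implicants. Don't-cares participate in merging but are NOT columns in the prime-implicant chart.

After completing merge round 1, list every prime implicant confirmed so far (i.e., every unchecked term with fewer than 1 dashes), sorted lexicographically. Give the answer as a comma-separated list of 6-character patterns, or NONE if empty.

[col 0] 000010*, 000011*, 000100*, 000110*, 000111*, 001010*, 001011*, 001100*, 001101*, 001110*, 011110*, 100000*, 100001*, 100010*, 100011*, 100100*, 101001*, 101010*, 101011*, 101101*, 110000*, 110101*, 110110*, 110111*, 111001*, 111010*, 111011*, 111100
[col 1] -00010*, -00011*, -00100, -01010*, -01011*, -01101, 0-1110, 00-010*, 00-011*, 00-100*, 00-110*, 000-10*, 000-11*, 00001-*, 0001-0*, 00011-*, 001-10*, 00101-*, 0011-0*, 00110-, 1-0000, 1-1001*, 1-1010*, 1-1011*, 10-001*, 10-010*, 10-011*, 100-00, 1000-0*, 1000-1*, 10000-*, 10001-*, 101-01, 1010-1*, 10101-*, 1101-1, 11011-, 1110-1*, 11101-*
[col 2] -0-010*, -0-011*, -0001-*, -0101-*, 00--10, 00-01-*, 00-1-0, 000-1-, 1-10-1, 1-101-, 10-0-1, 10-01-*, 1000--
[col 3] -0-01-
Prime implicants: -0-01-, -00100, -01101, 0-1110, 00--10, 00-1-0, 000-1-, 00110-, 1-0000, 1-10-1, 1-101-, 10-0-1, 100-00, 1000--, 101-01, 1101-1, 11011-, 111100

111100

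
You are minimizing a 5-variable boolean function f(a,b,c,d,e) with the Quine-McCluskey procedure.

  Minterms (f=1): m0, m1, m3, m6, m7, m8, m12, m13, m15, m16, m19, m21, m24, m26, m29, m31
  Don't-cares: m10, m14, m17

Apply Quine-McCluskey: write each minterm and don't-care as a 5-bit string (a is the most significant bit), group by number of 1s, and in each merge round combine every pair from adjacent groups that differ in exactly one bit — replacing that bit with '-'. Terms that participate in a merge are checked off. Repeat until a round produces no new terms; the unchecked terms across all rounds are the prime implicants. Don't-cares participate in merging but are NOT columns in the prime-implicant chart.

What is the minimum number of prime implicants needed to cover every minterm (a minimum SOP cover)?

7

size-2^0 implicants → 00000(✓)  00001(✓)  00011(✓)  00110(✓)  00111(✓)  01000(✓)  01010(✓)  01100(✓)  01101(✓)  01110(✓)  01111(✓)  10000(✓)  10001(✓)  10011(✓)  10101(✓)  11000(✓)  11010(✓)  11101(✓)  11111(✓)
size-2^1 implicants → -0000(✓)  -0001(✓)  -0011(✓)  -1000(✓)  -1010(✓)  -1101(✓)  -1111(✓)  0-000(✓)  0-110(✓)  0-111(✓)  00-11  000-1(✓)  0000-(✓)  0011-(✓)  01-00(✓)  01-10(✓)  010-0(✓)  011-0(✓)  011-1(✓)  0110-(✓)  0111-(✓)  1-000(✓)  1-101  10-01  100-1(✓)  1000-(✓)  110-0(✓)  111-1(✓)
size-2^2 implicants → --000  -00-1  -000-  -10-0  -11-1  0-11-  01--0  011--
Unchecked terms (primes): --000, -00-1, -000-, -10-0, -11-1, 0-11-, 00-11, 01--0, 011--, 1-101, 10-01
Minterm coverage:
  m0 ⊆ --000,-000-
  m1 ⊆ -00-1,-000-
  m3 ⊆ -00-1,00-11
  m6 ⊆ 0-11- [E]
  m7 ⊆ 0-11-,00-11
  m8 ⊆ --000,-10-0,01--0
  m12 ⊆ 01--0,011--
  m13 ⊆ -11-1,011--
  m15 ⊆ -11-1,0-11-,011--
  m16 ⊆ --000,-000-
  m19 ⊆ -00-1 [E]
  m21 ⊆ 1-101,10-01
  m24 ⊆ --000,-10-0
  m26 ⊆ -10-0 [E]
  m29 ⊆ -11-1,1-101
  m31 ⊆ -11-1 [E]
E = {-00-1, -10-0, -11-1, 0-11-}
Petrick residual → --000, 01--0, 1-101
Cover = c'd'e' + b'c'e + bc'e' + bce + a'cd + a'be' + acd'e  |cover|=7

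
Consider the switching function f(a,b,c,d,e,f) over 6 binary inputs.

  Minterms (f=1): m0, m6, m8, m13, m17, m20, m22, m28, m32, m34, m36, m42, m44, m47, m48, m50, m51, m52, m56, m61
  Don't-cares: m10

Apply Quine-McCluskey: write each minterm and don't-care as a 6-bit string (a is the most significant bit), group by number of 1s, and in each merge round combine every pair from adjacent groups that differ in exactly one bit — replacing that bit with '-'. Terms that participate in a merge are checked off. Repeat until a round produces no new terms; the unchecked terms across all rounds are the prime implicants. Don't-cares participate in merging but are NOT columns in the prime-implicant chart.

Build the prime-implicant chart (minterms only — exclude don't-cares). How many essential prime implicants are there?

9

Round 0: 000000✓ 000110✓ 001000✓ 001010✓ 001101 010001 010100✓ 010110✓ 011100✓ 100000✓ 100010✓ 100100✓ 101010✓ 101100✓ 101111 110000✓ 110010✓ 110011✓ 110100✓ 111000✓ 111101
Round 1: -00000 -01010 -10100 0-0110 00-000 0010-0 01-100 0101-0 1-0000✓ 1-0010✓ 1-0100✓ 10-010 10-100 100-00✓ 1000-0✓ 11-000 110-00✓ 1100-0✓ 11001-
Round 2: 1-0-00 1-00-0
PIs = {-00000, -01010, -10100, 0-0110, 00-000, 0010-0, 001101, 01-100, 010001, 0101-0, 1-0-00, 1-00-0, 10-010, 10-100, 101111, 11-000, 11001-, 111101}
Coverage chart:
  m0: -00000,00-000
  m6: 0-0110 ←essential
  m8: 00-000,0010-0
  m13: 001101 ←essential
  m17: 010001 ←essential
  m20: -10100,01-100,0101-0
  m22: 0-0110,0101-0
  m28: 01-100 ←essential
  m32: -00000,1-0-00,1-00-0
  m34: 1-00-0,10-010
  m36: 1-0-00,10-100
  m42: -01010,10-010
  m44: 10-100 ←essential
  m47: 101111 ←essential
  m48: 1-0-00,1-00-0,11-000
  m50: 1-00-0,11001-
  m51: 11001- ←essential
  m52: -10100,1-0-00
  m56: 11-000 ←essential
  m61: 111101 ←essential
Essential: 0-0110, 001101, 01-100, 010001, 10-100, 101111, 11-000, 11001-, 111101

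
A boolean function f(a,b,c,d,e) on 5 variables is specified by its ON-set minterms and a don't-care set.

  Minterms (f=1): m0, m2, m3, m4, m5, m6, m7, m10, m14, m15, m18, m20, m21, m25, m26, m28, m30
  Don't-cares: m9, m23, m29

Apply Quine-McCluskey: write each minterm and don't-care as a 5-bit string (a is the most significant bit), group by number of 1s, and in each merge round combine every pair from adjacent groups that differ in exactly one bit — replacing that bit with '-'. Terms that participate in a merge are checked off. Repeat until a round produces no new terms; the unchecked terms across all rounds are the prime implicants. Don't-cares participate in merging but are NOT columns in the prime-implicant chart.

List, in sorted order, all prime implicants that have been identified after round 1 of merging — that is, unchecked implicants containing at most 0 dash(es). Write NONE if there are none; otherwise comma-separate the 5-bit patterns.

[col 0] 00000*, 00010*, 00011*, 00100*, 00101*, 00110*, 00111*, 01001*, 01010*, 01110*, 01111*, 10010*, 10100*, 10101*, 10111*, 11001*, 11010*, 11100*, 11101*, 11110*
[col 1] -0010*, -0100*, -0101*, -0111*, -1001, -1010*, -1110*, 0-010*, 0-110*, 0-111*, 00-00*, 00-10*, 00-11*, 000-0*, 0001-*, 001-0*, 001-1*, 0010-*, 0011-*, 01-10*, 0111-*, 1-010*, 1-100*, 1-101*, 101-1*, 1010-*, 11-01, 11-10*, 111-0, 1110-*
[col 2] --010, -01-1, -010-, -1-10, 0--10, 0-11-, 00--0, 00-1-, 001--, 1-10-
Prime implicants: --010, -01-1, -010-, -1-10, -1001, 0--10, 0-11-, 00--0, 00-1-, 001--, 1-10-, 11-01, 111-0

NONE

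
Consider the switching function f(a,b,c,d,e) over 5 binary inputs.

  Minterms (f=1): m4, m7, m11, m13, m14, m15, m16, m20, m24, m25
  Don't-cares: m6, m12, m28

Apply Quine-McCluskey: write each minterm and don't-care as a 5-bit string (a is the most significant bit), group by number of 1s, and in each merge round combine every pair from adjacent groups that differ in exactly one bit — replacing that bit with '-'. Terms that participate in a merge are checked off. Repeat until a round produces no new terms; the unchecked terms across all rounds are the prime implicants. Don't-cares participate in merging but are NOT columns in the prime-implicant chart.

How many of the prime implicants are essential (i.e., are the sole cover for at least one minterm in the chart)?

5

Round 0: 00100✓ 00110✓ 00111✓ 01011✓ 01100✓ 01101✓ 01110✓ 01111✓ 10000✓ 10100✓ 11000✓ 11001✓ 11100✓
Round 1: -0100✓ -1100✓ 0-100✓ 0-110✓ 0-111✓ 001-0✓ 0011-✓ 01-11 011-0✓ 011-1✓ 0110-✓ 0111-✓ 1-000✓ 1-100✓ 10-00✓ 11-00✓ 1100-
Round 2: --100 0-1-0 0-11- 011-- 1--00
PIs = {--100, 0-1-0, 0-11-, 01-11, 011--, 1--00, 1100-}
Coverage chart:
  m4: --100,0-1-0
  m7: 0-11- ←essential
  m11: 01-11 ←essential
  m13: 011-- ←essential
  m14: 0-1-0,0-11-,011--
  m15: 0-11-,01-11,011--
  m16: 1--00 ←essential
  m20: --100,1--00
  m24: 1--00,1100-
  m25: 1100- ←essential
Essential: 0-11-, 01-11, 011--, 1--00, 1100-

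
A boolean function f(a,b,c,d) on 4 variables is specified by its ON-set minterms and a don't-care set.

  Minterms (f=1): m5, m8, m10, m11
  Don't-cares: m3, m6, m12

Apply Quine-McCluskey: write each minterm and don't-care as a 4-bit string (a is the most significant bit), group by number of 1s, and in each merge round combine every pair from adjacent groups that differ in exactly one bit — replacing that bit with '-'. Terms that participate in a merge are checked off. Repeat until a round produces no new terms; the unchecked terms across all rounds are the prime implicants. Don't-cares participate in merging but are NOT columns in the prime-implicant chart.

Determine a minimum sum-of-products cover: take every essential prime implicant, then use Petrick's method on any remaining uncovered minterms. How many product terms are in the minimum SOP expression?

size-2^0 implicants → 0011(✓)  0101  0110  1000(✓)  1010(✓)  1011(✓)  1100(✓)
size-2^1 implicants → -011  1-00  10-0  101-
Unchecked terms (primes): -011, 0101, 0110, 1-00, 10-0, 101-
Minterm coverage:
  m5 ⊆ 0101 [E]
  m8 ⊆ 1-00,10-0
  m10 ⊆ 10-0,101-
  m11 ⊆ -011,101-
E = {0101}
Petrick residual → -011, 10-0
Cover = b'cd + a'bc'd + ab'd'  |cover|=3

3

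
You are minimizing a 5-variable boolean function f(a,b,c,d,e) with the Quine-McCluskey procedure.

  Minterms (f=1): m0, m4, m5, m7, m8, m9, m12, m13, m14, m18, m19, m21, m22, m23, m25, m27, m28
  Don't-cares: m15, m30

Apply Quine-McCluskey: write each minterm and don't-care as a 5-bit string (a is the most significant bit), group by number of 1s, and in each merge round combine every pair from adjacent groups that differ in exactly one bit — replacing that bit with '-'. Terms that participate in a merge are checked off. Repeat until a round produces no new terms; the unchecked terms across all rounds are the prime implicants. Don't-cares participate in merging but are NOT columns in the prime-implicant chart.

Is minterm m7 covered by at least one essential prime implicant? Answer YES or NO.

YES

size-2^0 implicants → 00000(✓)  00100(✓)  00101(✓)  00111(✓)  01000(✓)  01001(✓)  01100(✓)  01101(✓)  01110(✓)  01111(✓)  10010(✓)  10011(✓)  10101(✓)  10110(✓)  10111(✓)  11001(✓)  11011(✓)  11100(✓)  11110(✓)
size-2^1 implicants → -0101(✓)  -0111(✓)  -1001  -1100(✓)  -1110(✓)  0-000(✓)  0-100(✓)  0-101(✓)  0-111(✓)  00-00(✓)  001-1(✓)  0010-(✓)  01-00(✓)  01-01(✓)  0100-(✓)  011-0(✓)  011-1(✓)  0110-(✓)  0111-(✓)  1-011  1-110  10-10(✓)  10-11(✓)  1001-(✓)  101-1(✓)  1011-(✓)  110-1  111-0(✓)
size-2^2 implicants → -01-1  -11-0  0--00  0-1-1  0-10-  01-0-  011--  10-1-
Unchecked terms (primes): -01-1, -1001, -11-0, 0--00, 0-1-1, 0-10-, 01-0-, 011--, 1-011, 1-110, 10-1-, 110-1
Minterm coverage:
  m0 ⊆ 0--00 [E]
  m4 ⊆ 0--00,0-10-
  m5 ⊆ -01-1,0-1-1,0-10-
  m7 ⊆ -01-1,0-1-1
  m8 ⊆ 0--00,01-0-
  m9 ⊆ -1001,01-0-
  m12 ⊆ -11-0,0--00,0-10-,01-0-,011--
  m13 ⊆ 0-1-1,0-10-,01-0-,011--
  m14 ⊆ -11-0,011--
  m18 ⊆ 10-1- [E]
  m19 ⊆ 1-011,10-1-
  m21 ⊆ -01-1 [E]
  m22 ⊆ 1-110,10-1-
  m23 ⊆ -01-1,10-1-
  m25 ⊆ -1001,110-1
  m27 ⊆ 1-011,110-1
  m28 ⊆ -11-0 [E]
E = {-01-1, -11-0, 0--00, 10-1-}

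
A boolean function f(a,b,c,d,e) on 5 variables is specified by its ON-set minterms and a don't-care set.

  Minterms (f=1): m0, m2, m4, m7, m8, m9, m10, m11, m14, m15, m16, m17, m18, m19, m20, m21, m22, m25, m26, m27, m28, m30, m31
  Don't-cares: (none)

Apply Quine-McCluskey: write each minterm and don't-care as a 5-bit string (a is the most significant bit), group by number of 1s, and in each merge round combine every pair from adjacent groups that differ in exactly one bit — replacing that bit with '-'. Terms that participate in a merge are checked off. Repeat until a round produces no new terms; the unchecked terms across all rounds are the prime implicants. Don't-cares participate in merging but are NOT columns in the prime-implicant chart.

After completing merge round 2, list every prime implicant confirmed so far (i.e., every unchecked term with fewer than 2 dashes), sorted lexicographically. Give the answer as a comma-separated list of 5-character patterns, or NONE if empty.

Round 0: 00000✓ 00010✓ 00100✓ 00111✓ 01000✓ 01001✓ 01010✓ 01011✓ 01110✓ 01111✓ 10000✓ 10001✓ 10010✓ 10011✓ 10100✓ 10101✓ 10110✓ 11001✓ 11010✓ 11011✓ 11100✓ 11110✓ 11111✓
Round 1: -0000✓ -0010✓ -0100✓ -1001✓ -1010✓ -1011✓ -1110✓ -1111✓ 0-000✓ 0-010✓ 0-111 00-00✓ 000-0✓ 01-10✓ 01-11✓ 010-0✓ 010-1✓ 0100-✓ 0101-✓ 0111-✓ 1-001✓ 1-010✓ 1-011✓ 1-100✓ 1-110✓ 10-00✓ 10-01✓ 10-10✓ 100-0✓ 100-1✓ 1000-✓ 1001-✓ 101-0✓ 1010-✓ 11-10✓ 11-11✓ 110-1✓ 1101-✓ 111-0✓ 1111-✓
Round 2: --010 -0-00 -00-0 -1-10✓ -1-11✓ -10-1 -101-✓ -111-✓ 0-0-0 01-1-✓ 010-- 1--10 1-0-1 1-01- 1-1-0 10--0 10-0- 100-- 11-1-✓
Round 3: -1-1-
PIs = {--010, -0-00, -00-0, -1-1-, -10-1, 0-0-0, 0-111, 010--, 1--10, 1-0-1, 1-01-, 1-1-0, 10--0, 10-0-, 100--}

0-111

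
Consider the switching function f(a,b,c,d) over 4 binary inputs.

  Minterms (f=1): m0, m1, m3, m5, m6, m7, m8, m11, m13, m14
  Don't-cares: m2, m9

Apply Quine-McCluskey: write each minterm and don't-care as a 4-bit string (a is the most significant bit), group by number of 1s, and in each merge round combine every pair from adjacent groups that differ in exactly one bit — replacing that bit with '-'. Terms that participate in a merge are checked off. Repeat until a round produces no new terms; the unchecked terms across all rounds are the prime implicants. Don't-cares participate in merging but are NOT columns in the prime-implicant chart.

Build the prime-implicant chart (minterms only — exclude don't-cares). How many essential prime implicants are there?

4

[col 0] 0000*, 0001*, 0010*, 0011*, 0101*, 0110*, 0111*, 1000*, 1001*, 1011*, 1101*, 1110*
[col 1] -000*, -001*, -011*, -101*, -110, 0-01*, 0-10*, 0-11*, 00-0*, 00-1*, 000-*, 001-*, 01-1*, 011-*, 1-01*, 10-1*, 100-*
[col 2] --01, -0-1, -00-, 0--1, 0-1-, 00--
Prime implicants: --01, -0-1, -00-, -110, 0--1, 0-1-, 00--
PI chart (minterm → PIs covering it):
  0 | -00-,00--
  1 | --01,-0-1,-00-,0--1,00--
  3 | -0-1,0--1,0-1-,00--
  5 | --01,0--1
  6 | -110,0-1-
  7 | 0--1,0-1-
  8 | -00-  (sole → essential)
  11 | -0-1  (sole → essential)
  13 | --01  (sole → essential)
  14 | -110  (sole → essential)
Essential prime implicants: --01, -0-1, -00-, -110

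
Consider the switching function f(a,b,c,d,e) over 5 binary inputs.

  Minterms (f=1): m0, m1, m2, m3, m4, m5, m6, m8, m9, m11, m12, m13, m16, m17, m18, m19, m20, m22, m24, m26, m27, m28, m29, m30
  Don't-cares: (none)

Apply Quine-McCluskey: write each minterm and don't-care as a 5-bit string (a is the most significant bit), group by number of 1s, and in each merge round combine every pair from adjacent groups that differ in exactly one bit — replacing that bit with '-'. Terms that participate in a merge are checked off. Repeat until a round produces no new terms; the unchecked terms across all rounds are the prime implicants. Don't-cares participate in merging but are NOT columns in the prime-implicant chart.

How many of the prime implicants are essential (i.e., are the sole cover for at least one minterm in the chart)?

Round 0: 00000✓ 00001✓ 00010✓ 00011✓ 00100✓ 00101✓ 00110✓ 01000✓ 01001✓ 01011✓ 01100✓ 01101✓ 10000✓ 10001✓ 10010✓ 10011✓ 10100✓ 10110✓ 11000✓ 11010✓ 11011✓ 11100✓ 11101✓ 11110✓
Round 1: -0000✓ -0001✓ -0010✓ -0011✓ -0100✓ -0110✓ -1000✓ -1011✓ -1100✓ -1101✓ 0-000✓ 0-001✓ 0-011✓ 0-100✓ 0-101✓ 00-00✓ 00-01✓ 00-10✓ 000-0✓ 000-1✓ 0000-✓ 0001-✓ 001-0✓ 0010-✓ 01-00✓ 01-01✓ 010-1✓ 0100-✓ 0110-✓ 1-000✓ 1-010✓ 1-011✓ 1-100✓ 1-110✓ 10-00✓ 10-10✓ 100-0✓ 100-1✓ 1000-✓ 1001-✓ 101-0✓ 11-00✓ 11-10✓ 110-0✓ 1101-✓ 111-0✓ 1110-✓
Round 2: --000✓ --011 --100✓ -0-00✓ -0-10✓ -00-0✓ -00-1✓ -000-✓ -001-✓ -01-0✓ -1-00✓ -110- 0--00✓ 0--01✓ 0-0-1 0-00-✓ 0-10-✓ 00--0✓ 00-0-✓ 000--✓ 01-0-✓ 1--00✓ 1--10✓ 1-0-0✓ 1-01- 1-1-0✓ 10--0✓ 100--✓ 11--0✓
Round 3: ---00 -0--0 -00-- 0--0- 1---0
PIs = {---00, --011, -0--0, -00--, -110-, 0--0-, 0-0-1, 1---0, 1-01-}
Coverage chart:
  m0: ---00,-0--0,-00--,0--0-
  m1: -00--,0--0-,0-0-1
  m2: -0--0,-00--
  m3: --011,-00--,0-0-1
  m4: ---00,-0--0,0--0-
  m5: 0--0- ←essential
  m6: -0--0 ←essential
  m8: ---00,0--0-
  m9: 0--0-,0-0-1
  m11: --011,0-0-1
  m12: ---00,-110-,0--0-
  m13: -110-,0--0-
  m16: ---00,-0--0,-00--,1---0
  m17: -00-- ←essential
  m18: -0--0,-00--,1---0,1-01-
  m19: --011,-00--,1-01-
  m20: ---00,-0--0,1---0
  m22: -0--0,1---0
  m24: ---00,1---0
  m26: 1---0,1-01-
  m27: --011,1-01-
  m28: ---00,-110-,1---0
  m29: -110- ←essential
  m30: 1---0 ←essential
Essential: -0--0, -00--, -110-, 0--0-, 1---0

5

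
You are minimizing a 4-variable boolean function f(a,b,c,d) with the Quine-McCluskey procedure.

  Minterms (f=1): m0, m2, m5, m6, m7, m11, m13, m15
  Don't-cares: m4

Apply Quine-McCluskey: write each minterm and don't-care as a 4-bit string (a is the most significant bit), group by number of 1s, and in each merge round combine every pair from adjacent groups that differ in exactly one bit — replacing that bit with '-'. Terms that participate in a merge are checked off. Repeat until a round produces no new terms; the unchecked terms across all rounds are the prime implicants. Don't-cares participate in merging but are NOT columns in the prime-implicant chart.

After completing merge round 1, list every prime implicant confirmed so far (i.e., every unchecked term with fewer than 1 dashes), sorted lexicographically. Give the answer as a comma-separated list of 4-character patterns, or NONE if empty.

NONE

[col 0] 0000*, 0010*, 0100*, 0101*, 0110*, 0111*, 1011*, 1101*, 1111*
[col 1] -101*, -111*, 0-00*, 0-10*, 00-0*, 01-0*, 01-1*, 010-*, 011-*, 1-11, 11-1*
[col 2] -1-1, 0--0, 01--
Prime implicants: -1-1, 0--0, 01--, 1-11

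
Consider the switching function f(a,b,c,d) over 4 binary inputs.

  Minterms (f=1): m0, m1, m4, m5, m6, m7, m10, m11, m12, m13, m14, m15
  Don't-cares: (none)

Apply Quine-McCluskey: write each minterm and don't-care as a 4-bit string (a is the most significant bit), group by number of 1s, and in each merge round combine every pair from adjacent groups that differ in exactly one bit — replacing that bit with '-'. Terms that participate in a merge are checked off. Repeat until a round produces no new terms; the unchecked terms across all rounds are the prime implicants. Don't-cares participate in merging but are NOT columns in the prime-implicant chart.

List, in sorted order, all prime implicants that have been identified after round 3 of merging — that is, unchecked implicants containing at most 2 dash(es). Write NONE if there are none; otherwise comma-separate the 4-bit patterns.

0-0-, 1-1-

size-2^0 implicants → 0000(✓)  0001(✓)  0100(✓)  0101(✓)  0110(✓)  0111(✓)  1010(✓)  1011(✓)  1100(✓)  1101(✓)  1110(✓)  1111(✓)
size-2^1 implicants → -100(✓)  -101(✓)  -110(✓)  -111(✓)  0-00(✓)  0-01(✓)  000-(✓)  01-0(✓)  01-1(✓)  010-(✓)  011-(✓)  1-10(✓)  1-11(✓)  101-(✓)  11-0(✓)  11-1(✓)  110-(✓)  111-(✓)
size-2^2 implicants → -1-0(✓)  -1-1(✓)  -10-(✓)  -11-(✓)  0-0-  01--(✓)  1-1-  11--(✓)
size-2^3 implicants → -1--
Unchecked terms (primes): -1--, 0-0-, 1-1-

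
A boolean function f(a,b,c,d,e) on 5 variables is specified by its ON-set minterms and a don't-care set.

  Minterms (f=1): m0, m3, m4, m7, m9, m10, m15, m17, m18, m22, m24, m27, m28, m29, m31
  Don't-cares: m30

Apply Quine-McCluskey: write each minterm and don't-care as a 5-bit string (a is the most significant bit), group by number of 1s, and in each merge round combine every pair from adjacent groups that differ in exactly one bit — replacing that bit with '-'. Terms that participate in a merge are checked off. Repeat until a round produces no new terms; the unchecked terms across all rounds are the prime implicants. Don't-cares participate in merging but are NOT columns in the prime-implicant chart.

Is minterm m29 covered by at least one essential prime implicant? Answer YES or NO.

YES

size-2^0 implicants → 00000(✓)  00011(✓)  00100(✓)  00111(✓)  01001  01010  01111(✓)  10001  10010(✓)  10110(✓)  11000(✓)  11011(✓)  11100(✓)  11101(✓)  11110(✓)  11111(✓)
size-2^1 implicants → -1111  0-111  00-00  00-11  1-110  10-10  11-00  11-11  111-0(✓)  111-1(✓)  1110-(✓)  1111-(✓)
size-2^2 implicants → 111--
Unchecked terms (primes): -1111, 0-111, 00-00, 00-11, 01001, 01010, 1-110, 10-10, 10001, 11-00, 11-11, 111--
Minterm coverage:
  m0 ⊆ 00-00 [E]
  m3 ⊆ 00-11 [E]
  m4 ⊆ 00-00 [E]
  m7 ⊆ 0-111,00-11
  m9 ⊆ 01001 [E]
  m10 ⊆ 01010 [E]
  m15 ⊆ -1111,0-111
  m17 ⊆ 10001 [E]
  m18 ⊆ 10-10 [E]
  m22 ⊆ 1-110,10-10
  m24 ⊆ 11-00 [E]
  m27 ⊆ 11-11 [E]
  m28 ⊆ 11-00,111--
  m29 ⊆ 111-- [E]
  m31 ⊆ -1111,11-11,111--
E = {00-00, 00-11, 01001, 01010, 10-10, 10001, 11-00, 11-11, 111--}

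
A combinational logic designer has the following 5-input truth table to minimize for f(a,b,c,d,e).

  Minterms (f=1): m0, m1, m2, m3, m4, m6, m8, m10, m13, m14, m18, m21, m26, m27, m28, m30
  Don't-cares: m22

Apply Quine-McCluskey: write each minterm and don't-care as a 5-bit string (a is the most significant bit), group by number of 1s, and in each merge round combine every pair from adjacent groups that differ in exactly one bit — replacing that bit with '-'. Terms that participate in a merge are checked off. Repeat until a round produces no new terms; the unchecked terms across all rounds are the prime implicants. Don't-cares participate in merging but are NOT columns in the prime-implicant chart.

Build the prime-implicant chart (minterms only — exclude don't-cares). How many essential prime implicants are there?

size-2^0 implicants → 00000(✓)  00001(✓)  00010(✓)  00011(✓)  00100(✓)  00110(✓)  01000(✓)  01010(✓)  01101  01110(✓)  10010(✓)  10101  10110(✓)  11010(✓)  11011(✓)  11100(✓)  11110(✓)
size-2^1 implicants → -0010(✓)  -0110(✓)  -1010(✓)  -1110(✓)  0-000(✓)  0-010(✓)  0-110(✓)  00-00(✓)  00-10(✓)  000-0(✓)  000-1(✓)  0000-(✓)  0001-(✓)  001-0(✓)  01-10(✓)  010-0(✓)  1-010(✓)  1-110(✓)  10-10(✓)  11-10(✓)  1101-  111-0
size-2^2 implicants → --010(✓)  --110(✓)  -0-10(✓)  -1-10(✓)  0--10(✓)  0-0-0  00--0  000--  1--10(✓)
size-2^3 implicants → ---10
Unchecked terms (primes): ---10, 0-0-0, 00--0, 000--, 01101, 10101, 1101-, 111-0
Minterm coverage:
  m0 ⊆ 0-0-0,00--0,000--
  m1 ⊆ 000-- [E]
  m2 ⊆ ---10,0-0-0,00--0,000--
  m3 ⊆ 000-- [E]
  m4 ⊆ 00--0 [E]
  m6 ⊆ ---10,00--0
  m8 ⊆ 0-0-0 [E]
  m10 ⊆ ---10,0-0-0
  m13 ⊆ 01101 [E]
  m14 ⊆ ---10 [E]
  m18 ⊆ ---10 [E]
  m21 ⊆ 10101 [E]
  m26 ⊆ ---10,1101-
  m27 ⊆ 1101- [E]
  m28 ⊆ 111-0 [E]
  m30 ⊆ ---10,111-0
E = {---10, 0-0-0, 00--0, 000--, 01101, 10101, 1101-, 111-0}

8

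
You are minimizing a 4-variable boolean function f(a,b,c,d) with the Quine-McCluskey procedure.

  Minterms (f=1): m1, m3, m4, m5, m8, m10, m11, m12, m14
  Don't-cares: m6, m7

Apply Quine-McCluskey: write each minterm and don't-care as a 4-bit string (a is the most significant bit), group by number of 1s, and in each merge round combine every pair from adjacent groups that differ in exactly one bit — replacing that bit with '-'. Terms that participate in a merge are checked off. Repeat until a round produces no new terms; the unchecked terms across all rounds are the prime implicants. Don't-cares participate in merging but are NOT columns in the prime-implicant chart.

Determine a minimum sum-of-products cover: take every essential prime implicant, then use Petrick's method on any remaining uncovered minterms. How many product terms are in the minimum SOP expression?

Round 0: 0001✓ 0011✓ 0100✓ 0101✓ 0110✓ 0111✓ 1000✓ 1010✓ 1011✓ 1100✓ 1110✓
Round 1: -011 -100✓ -110✓ 0-01✓ 0-11✓ 00-1✓ 01-0✓ 01-1✓ 010-✓ 011-✓ 1-00✓ 1-10✓ 10-0✓ 101- 11-0✓
Round 2: -1-0 0--1 01-- 1--0
PIs = {-011, -1-0, 0--1, 01--, 1--0, 101-}
Coverage chart:
  m1: 0--1 ←essential
  m3: -011,0--1
  m4: -1-0,01--
  m5: 0--1,01--
  m8: 1--0 ←essential
  m10: 1--0,101-
  m11: -011,101-
  m12: -1-0,1--0
  m14: -1-0,1--0
Essential: 0--1, 1--0
Petrick residual → -011, -1-0
Min cover (4 terms): b'cd + bd' + a'd + ad'

4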